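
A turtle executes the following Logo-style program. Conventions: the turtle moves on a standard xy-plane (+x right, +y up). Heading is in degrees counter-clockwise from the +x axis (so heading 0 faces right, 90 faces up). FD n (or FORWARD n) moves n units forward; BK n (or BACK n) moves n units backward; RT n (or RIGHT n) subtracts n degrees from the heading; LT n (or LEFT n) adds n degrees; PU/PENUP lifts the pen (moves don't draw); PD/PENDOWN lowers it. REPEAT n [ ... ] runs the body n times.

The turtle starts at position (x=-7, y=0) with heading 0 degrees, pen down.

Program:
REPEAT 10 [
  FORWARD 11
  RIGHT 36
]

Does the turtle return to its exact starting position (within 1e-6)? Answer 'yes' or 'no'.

Answer: yes

Derivation:
Executing turtle program step by step:
Start: pos=(-7,0), heading=0, pen down
REPEAT 10 [
  -- iteration 1/10 --
  FD 11: (-7,0) -> (4,0) [heading=0, draw]
  RT 36: heading 0 -> 324
  -- iteration 2/10 --
  FD 11: (4,0) -> (12.899,-6.466) [heading=324, draw]
  RT 36: heading 324 -> 288
  -- iteration 3/10 --
  FD 11: (12.899,-6.466) -> (16.298,-16.927) [heading=288, draw]
  RT 36: heading 288 -> 252
  -- iteration 4/10 --
  FD 11: (16.298,-16.927) -> (12.899,-27.389) [heading=252, draw]
  RT 36: heading 252 -> 216
  -- iteration 5/10 --
  FD 11: (12.899,-27.389) -> (4,-33.855) [heading=216, draw]
  RT 36: heading 216 -> 180
  -- iteration 6/10 --
  FD 11: (4,-33.855) -> (-7,-33.855) [heading=180, draw]
  RT 36: heading 180 -> 144
  -- iteration 7/10 --
  FD 11: (-7,-33.855) -> (-15.899,-27.389) [heading=144, draw]
  RT 36: heading 144 -> 108
  -- iteration 8/10 --
  FD 11: (-15.899,-27.389) -> (-19.298,-16.927) [heading=108, draw]
  RT 36: heading 108 -> 72
  -- iteration 9/10 --
  FD 11: (-19.298,-16.927) -> (-15.899,-6.466) [heading=72, draw]
  RT 36: heading 72 -> 36
  -- iteration 10/10 --
  FD 11: (-15.899,-6.466) -> (-7,0) [heading=36, draw]
  RT 36: heading 36 -> 0
]
Final: pos=(-7,0), heading=0, 10 segment(s) drawn

Start position: (-7, 0)
Final position: (-7, 0)
Distance = 0; < 1e-6 -> CLOSED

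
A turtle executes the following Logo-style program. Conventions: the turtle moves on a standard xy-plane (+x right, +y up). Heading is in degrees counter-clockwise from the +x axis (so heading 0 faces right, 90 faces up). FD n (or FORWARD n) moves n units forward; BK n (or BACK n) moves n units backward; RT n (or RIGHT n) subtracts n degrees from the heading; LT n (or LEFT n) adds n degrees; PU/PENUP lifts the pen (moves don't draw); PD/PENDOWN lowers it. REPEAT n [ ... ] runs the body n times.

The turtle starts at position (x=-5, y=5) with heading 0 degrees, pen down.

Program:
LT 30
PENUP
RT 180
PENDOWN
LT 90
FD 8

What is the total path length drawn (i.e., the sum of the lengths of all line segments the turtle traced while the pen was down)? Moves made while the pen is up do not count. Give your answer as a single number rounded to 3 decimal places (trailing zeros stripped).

Answer: 8

Derivation:
Executing turtle program step by step:
Start: pos=(-5,5), heading=0, pen down
LT 30: heading 0 -> 30
PU: pen up
RT 180: heading 30 -> 210
PD: pen down
LT 90: heading 210 -> 300
FD 8: (-5,5) -> (-1,-1.928) [heading=300, draw]
Final: pos=(-1,-1.928), heading=300, 1 segment(s) drawn

Segment lengths:
  seg 1: (-5,5) -> (-1,-1.928), length = 8
Total = 8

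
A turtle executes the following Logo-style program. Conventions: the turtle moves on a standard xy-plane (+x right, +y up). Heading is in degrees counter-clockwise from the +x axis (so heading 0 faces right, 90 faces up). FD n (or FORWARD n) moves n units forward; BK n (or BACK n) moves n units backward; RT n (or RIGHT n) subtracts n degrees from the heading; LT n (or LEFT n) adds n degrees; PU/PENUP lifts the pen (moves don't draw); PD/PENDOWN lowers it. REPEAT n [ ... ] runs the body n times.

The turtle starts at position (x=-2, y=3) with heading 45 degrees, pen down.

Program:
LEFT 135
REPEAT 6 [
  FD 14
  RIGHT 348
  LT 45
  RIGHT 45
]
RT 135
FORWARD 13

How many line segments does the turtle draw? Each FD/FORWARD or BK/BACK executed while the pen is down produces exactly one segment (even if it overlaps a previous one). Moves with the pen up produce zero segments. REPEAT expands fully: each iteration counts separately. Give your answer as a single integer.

Answer: 7

Derivation:
Executing turtle program step by step:
Start: pos=(-2,3), heading=45, pen down
LT 135: heading 45 -> 180
REPEAT 6 [
  -- iteration 1/6 --
  FD 14: (-2,3) -> (-16,3) [heading=180, draw]
  RT 348: heading 180 -> 192
  LT 45: heading 192 -> 237
  RT 45: heading 237 -> 192
  -- iteration 2/6 --
  FD 14: (-16,3) -> (-29.694,0.089) [heading=192, draw]
  RT 348: heading 192 -> 204
  LT 45: heading 204 -> 249
  RT 45: heading 249 -> 204
  -- iteration 3/6 --
  FD 14: (-29.694,0.089) -> (-42.484,-5.605) [heading=204, draw]
  RT 348: heading 204 -> 216
  LT 45: heading 216 -> 261
  RT 45: heading 261 -> 216
  -- iteration 4/6 --
  FD 14: (-42.484,-5.605) -> (-53.81,-13.834) [heading=216, draw]
  RT 348: heading 216 -> 228
  LT 45: heading 228 -> 273
  RT 45: heading 273 -> 228
  -- iteration 5/6 --
  FD 14: (-53.81,-13.834) -> (-63.178,-24.238) [heading=228, draw]
  RT 348: heading 228 -> 240
  LT 45: heading 240 -> 285
  RT 45: heading 285 -> 240
  -- iteration 6/6 --
  FD 14: (-63.178,-24.238) -> (-70.178,-36.362) [heading=240, draw]
  RT 348: heading 240 -> 252
  LT 45: heading 252 -> 297
  RT 45: heading 297 -> 252
]
RT 135: heading 252 -> 117
FD 13: (-70.178,-36.362) -> (-76.08,-24.779) [heading=117, draw]
Final: pos=(-76.08,-24.779), heading=117, 7 segment(s) drawn
Segments drawn: 7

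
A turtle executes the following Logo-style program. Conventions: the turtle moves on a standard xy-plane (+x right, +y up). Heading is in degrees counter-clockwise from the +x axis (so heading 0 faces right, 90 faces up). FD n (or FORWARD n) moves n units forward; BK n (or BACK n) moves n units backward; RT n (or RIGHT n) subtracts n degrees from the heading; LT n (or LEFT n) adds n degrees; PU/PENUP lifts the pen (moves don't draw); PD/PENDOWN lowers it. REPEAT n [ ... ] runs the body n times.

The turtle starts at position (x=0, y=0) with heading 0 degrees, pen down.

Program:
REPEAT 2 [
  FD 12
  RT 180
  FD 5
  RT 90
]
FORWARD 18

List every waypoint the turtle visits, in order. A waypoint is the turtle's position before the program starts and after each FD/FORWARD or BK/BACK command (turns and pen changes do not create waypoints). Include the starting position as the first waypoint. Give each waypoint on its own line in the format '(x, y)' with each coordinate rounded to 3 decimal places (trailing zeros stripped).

Answer: (0, 0)
(12, 0)
(7, 0)
(7, 12)
(7, 7)
(-11, 7)

Derivation:
Executing turtle program step by step:
Start: pos=(0,0), heading=0, pen down
REPEAT 2 [
  -- iteration 1/2 --
  FD 12: (0,0) -> (12,0) [heading=0, draw]
  RT 180: heading 0 -> 180
  FD 5: (12,0) -> (7,0) [heading=180, draw]
  RT 90: heading 180 -> 90
  -- iteration 2/2 --
  FD 12: (7,0) -> (7,12) [heading=90, draw]
  RT 180: heading 90 -> 270
  FD 5: (7,12) -> (7,7) [heading=270, draw]
  RT 90: heading 270 -> 180
]
FD 18: (7,7) -> (-11,7) [heading=180, draw]
Final: pos=(-11,7), heading=180, 5 segment(s) drawn
Waypoints (6 total):
(0, 0)
(12, 0)
(7, 0)
(7, 12)
(7, 7)
(-11, 7)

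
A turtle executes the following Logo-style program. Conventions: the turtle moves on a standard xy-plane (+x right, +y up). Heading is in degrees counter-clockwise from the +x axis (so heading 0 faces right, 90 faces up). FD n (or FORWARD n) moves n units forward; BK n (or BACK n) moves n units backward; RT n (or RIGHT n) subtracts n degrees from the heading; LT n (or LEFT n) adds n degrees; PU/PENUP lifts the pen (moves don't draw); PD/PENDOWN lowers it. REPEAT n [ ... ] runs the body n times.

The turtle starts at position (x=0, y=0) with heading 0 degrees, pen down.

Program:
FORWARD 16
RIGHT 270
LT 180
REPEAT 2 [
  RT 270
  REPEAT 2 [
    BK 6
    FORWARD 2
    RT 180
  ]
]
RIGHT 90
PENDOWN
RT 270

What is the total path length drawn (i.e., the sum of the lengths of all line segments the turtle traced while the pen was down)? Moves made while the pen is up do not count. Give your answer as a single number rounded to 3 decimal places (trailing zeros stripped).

Executing turtle program step by step:
Start: pos=(0,0), heading=0, pen down
FD 16: (0,0) -> (16,0) [heading=0, draw]
RT 270: heading 0 -> 90
LT 180: heading 90 -> 270
REPEAT 2 [
  -- iteration 1/2 --
  RT 270: heading 270 -> 0
  REPEAT 2 [
    -- iteration 1/2 --
    BK 6: (16,0) -> (10,0) [heading=0, draw]
    FD 2: (10,0) -> (12,0) [heading=0, draw]
    RT 180: heading 0 -> 180
    -- iteration 2/2 --
    BK 6: (12,0) -> (18,0) [heading=180, draw]
    FD 2: (18,0) -> (16,0) [heading=180, draw]
    RT 180: heading 180 -> 0
  ]
  -- iteration 2/2 --
  RT 270: heading 0 -> 90
  REPEAT 2 [
    -- iteration 1/2 --
    BK 6: (16,0) -> (16,-6) [heading=90, draw]
    FD 2: (16,-6) -> (16,-4) [heading=90, draw]
    RT 180: heading 90 -> 270
    -- iteration 2/2 --
    BK 6: (16,-4) -> (16,2) [heading=270, draw]
    FD 2: (16,2) -> (16,0) [heading=270, draw]
    RT 180: heading 270 -> 90
  ]
]
RT 90: heading 90 -> 0
PD: pen down
RT 270: heading 0 -> 90
Final: pos=(16,0), heading=90, 9 segment(s) drawn

Segment lengths:
  seg 1: (0,0) -> (16,0), length = 16
  seg 2: (16,0) -> (10,0), length = 6
  seg 3: (10,0) -> (12,0), length = 2
  seg 4: (12,0) -> (18,0), length = 6
  seg 5: (18,0) -> (16,0), length = 2
  seg 6: (16,0) -> (16,-6), length = 6
  seg 7: (16,-6) -> (16,-4), length = 2
  seg 8: (16,-4) -> (16,2), length = 6
  seg 9: (16,2) -> (16,0), length = 2
Total = 48

Answer: 48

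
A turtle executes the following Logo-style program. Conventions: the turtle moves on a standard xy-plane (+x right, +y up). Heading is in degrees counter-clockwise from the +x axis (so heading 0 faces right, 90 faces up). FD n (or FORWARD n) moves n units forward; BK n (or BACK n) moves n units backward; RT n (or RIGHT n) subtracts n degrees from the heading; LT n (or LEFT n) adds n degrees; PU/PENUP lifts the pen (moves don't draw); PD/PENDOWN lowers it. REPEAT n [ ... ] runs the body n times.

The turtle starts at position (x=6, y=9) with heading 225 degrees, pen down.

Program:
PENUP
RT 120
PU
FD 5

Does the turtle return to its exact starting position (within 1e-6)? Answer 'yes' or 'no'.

Executing turtle program step by step:
Start: pos=(6,9), heading=225, pen down
PU: pen up
RT 120: heading 225 -> 105
PU: pen up
FD 5: (6,9) -> (4.706,13.83) [heading=105, move]
Final: pos=(4.706,13.83), heading=105, 0 segment(s) drawn

Start position: (6, 9)
Final position: (4.706, 13.83)
Distance = 5; >= 1e-6 -> NOT closed

Answer: no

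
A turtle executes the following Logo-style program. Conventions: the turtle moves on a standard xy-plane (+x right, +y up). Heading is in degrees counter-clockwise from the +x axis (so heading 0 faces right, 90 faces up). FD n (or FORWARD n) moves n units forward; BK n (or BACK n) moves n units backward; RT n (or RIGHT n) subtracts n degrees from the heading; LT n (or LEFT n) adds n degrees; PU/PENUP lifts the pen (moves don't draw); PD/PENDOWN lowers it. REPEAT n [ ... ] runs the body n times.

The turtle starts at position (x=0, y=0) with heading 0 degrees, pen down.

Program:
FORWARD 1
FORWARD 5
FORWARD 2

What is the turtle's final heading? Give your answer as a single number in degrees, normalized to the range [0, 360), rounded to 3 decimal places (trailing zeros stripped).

Answer: 0

Derivation:
Executing turtle program step by step:
Start: pos=(0,0), heading=0, pen down
FD 1: (0,0) -> (1,0) [heading=0, draw]
FD 5: (1,0) -> (6,0) [heading=0, draw]
FD 2: (6,0) -> (8,0) [heading=0, draw]
Final: pos=(8,0), heading=0, 3 segment(s) drawn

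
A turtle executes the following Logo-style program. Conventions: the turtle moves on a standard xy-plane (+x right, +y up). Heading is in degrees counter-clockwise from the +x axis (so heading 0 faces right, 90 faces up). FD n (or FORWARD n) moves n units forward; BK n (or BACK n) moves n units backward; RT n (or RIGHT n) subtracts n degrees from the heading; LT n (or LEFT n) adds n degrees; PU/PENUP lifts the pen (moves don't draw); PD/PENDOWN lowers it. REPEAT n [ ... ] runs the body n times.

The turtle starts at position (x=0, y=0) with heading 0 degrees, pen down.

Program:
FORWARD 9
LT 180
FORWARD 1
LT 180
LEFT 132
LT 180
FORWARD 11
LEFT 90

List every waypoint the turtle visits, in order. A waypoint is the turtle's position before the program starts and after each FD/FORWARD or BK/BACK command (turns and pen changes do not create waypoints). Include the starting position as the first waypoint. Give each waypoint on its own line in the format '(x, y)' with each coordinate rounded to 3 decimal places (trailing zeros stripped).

Answer: (0, 0)
(9, 0)
(8, 0)
(15.36, -8.175)

Derivation:
Executing turtle program step by step:
Start: pos=(0,0), heading=0, pen down
FD 9: (0,0) -> (9,0) [heading=0, draw]
LT 180: heading 0 -> 180
FD 1: (9,0) -> (8,0) [heading=180, draw]
LT 180: heading 180 -> 0
LT 132: heading 0 -> 132
LT 180: heading 132 -> 312
FD 11: (8,0) -> (15.36,-8.175) [heading=312, draw]
LT 90: heading 312 -> 42
Final: pos=(15.36,-8.175), heading=42, 3 segment(s) drawn
Waypoints (4 total):
(0, 0)
(9, 0)
(8, 0)
(15.36, -8.175)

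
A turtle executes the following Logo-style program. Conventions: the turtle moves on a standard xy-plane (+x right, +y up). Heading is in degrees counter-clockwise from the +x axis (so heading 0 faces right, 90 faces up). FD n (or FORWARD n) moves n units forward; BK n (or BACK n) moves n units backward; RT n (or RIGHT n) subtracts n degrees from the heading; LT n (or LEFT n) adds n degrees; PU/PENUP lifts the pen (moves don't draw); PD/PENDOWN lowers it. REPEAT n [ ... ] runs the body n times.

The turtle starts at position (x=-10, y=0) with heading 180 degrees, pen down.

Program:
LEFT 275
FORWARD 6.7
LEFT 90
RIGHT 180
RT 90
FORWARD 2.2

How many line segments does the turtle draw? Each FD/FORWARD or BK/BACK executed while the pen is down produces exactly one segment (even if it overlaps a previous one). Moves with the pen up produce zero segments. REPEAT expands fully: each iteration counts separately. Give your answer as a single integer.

Executing turtle program step by step:
Start: pos=(-10,0), heading=180, pen down
LT 275: heading 180 -> 95
FD 6.7: (-10,0) -> (-10.584,6.675) [heading=95, draw]
LT 90: heading 95 -> 185
RT 180: heading 185 -> 5
RT 90: heading 5 -> 275
FD 2.2: (-10.584,6.675) -> (-10.392,4.483) [heading=275, draw]
Final: pos=(-10.392,4.483), heading=275, 2 segment(s) drawn
Segments drawn: 2

Answer: 2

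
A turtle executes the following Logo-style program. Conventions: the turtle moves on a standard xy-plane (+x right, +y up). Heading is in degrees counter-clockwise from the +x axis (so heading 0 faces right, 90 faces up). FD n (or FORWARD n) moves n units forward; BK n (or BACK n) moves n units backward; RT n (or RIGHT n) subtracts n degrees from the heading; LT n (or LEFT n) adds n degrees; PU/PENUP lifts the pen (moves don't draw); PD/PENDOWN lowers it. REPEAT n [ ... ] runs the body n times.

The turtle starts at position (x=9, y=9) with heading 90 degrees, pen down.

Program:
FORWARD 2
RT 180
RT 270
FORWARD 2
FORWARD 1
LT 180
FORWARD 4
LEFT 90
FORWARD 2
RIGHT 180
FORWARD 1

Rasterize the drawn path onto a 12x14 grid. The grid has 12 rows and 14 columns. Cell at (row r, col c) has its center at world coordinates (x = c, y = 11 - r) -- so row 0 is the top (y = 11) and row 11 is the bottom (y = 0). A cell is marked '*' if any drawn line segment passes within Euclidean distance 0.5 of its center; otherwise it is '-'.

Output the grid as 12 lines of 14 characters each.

Segment 0: (9,9) -> (9,11)
Segment 1: (9,11) -> (11,11)
Segment 2: (11,11) -> (12,11)
Segment 3: (12,11) -> (8,11)
Segment 4: (8,11) -> (8,9)
Segment 5: (8,9) -> (8,10)

Answer: --------*****-
--------**----
--------**----
--------------
--------------
--------------
--------------
--------------
--------------
--------------
--------------
--------------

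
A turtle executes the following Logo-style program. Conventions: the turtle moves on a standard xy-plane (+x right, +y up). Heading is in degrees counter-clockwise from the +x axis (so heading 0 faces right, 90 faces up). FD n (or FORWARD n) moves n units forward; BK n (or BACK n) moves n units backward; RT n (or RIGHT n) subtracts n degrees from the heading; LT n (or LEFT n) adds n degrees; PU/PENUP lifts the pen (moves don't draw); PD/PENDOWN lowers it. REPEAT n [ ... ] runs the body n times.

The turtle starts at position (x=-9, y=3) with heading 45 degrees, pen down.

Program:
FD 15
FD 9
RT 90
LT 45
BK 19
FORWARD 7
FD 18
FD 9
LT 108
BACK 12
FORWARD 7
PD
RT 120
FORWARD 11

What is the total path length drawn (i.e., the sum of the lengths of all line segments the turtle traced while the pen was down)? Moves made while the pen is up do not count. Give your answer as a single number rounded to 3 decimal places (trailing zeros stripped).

Executing turtle program step by step:
Start: pos=(-9,3), heading=45, pen down
FD 15: (-9,3) -> (1.607,13.607) [heading=45, draw]
FD 9: (1.607,13.607) -> (7.971,19.971) [heading=45, draw]
RT 90: heading 45 -> 315
LT 45: heading 315 -> 0
BK 19: (7.971,19.971) -> (-11.029,19.971) [heading=0, draw]
FD 7: (-11.029,19.971) -> (-4.029,19.971) [heading=0, draw]
FD 18: (-4.029,19.971) -> (13.971,19.971) [heading=0, draw]
FD 9: (13.971,19.971) -> (22.971,19.971) [heading=0, draw]
LT 108: heading 0 -> 108
BK 12: (22.971,19.971) -> (26.679,8.558) [heading=108, draw]
FD 7: (26.679,8.558) -> (24.516,15.215) [heading=108, draw]
PD: pen down
RT 120: heading 108 -> 348
FD 11: (24.516,15.215) -> (35.275,12.928) [heading=348, draw]
Final: pos=(35.275,12.928), heading=348, 9 segment(s) drawn

Segment lengths:
  seg 1: (-9,3) -> (1.607,13.607), length = 15
  seg 2: (1.607,13.607) -> (7.971,19.971), length = 9
  seg 3: (7.971,19.971) -> (-11.029,19.971), length = 19
  seg 4: (-11.029,19.971) -> (-4.029,19.971), length = 7
  seg 5: (-4.029,19.971) -> (13.971,19.971), length = 18
  seg 6: (13.971,19.971) -> (22.971,19.971), length = 9
  seg 7: (22.971,19.971) -> (26.679,8.558), length = 12
  seg 8: (26.679,8.558) -> (24.516,15.215), length = 7
  seg 9: (24.516,15.215) -> (35.275,12.928), length = 11
Total = 107

Answer: 107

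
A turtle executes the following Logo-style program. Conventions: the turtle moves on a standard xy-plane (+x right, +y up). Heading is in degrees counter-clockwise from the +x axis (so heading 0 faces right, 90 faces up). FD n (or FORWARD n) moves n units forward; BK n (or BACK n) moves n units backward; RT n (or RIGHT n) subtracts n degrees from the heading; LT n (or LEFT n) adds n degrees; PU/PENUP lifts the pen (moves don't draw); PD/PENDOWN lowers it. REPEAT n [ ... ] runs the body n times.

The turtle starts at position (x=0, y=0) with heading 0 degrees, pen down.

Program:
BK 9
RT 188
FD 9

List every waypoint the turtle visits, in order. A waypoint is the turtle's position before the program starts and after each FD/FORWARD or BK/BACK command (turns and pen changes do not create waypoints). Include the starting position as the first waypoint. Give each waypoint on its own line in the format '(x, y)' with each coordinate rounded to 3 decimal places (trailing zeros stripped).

Executing turtle program step by step:
Start: pos=(0,0), heading=0, pen down
BK 9: (0,0) -> (-9,0) [heading=0, draw]
RT 188: heading 0 -> 172
FD 9: (-9,0) -> (-17.912,1.253) [heading=172, draw]
Final: pos=(-17.912,1.253), heading=172, 2 segment(s) drawn
Waypoints (3 total):
(0, 0)
(-9, 0)
(-17.912, 1.253)

Answer: (0, 0)
(-9, 0)
(-17.912, 1.253)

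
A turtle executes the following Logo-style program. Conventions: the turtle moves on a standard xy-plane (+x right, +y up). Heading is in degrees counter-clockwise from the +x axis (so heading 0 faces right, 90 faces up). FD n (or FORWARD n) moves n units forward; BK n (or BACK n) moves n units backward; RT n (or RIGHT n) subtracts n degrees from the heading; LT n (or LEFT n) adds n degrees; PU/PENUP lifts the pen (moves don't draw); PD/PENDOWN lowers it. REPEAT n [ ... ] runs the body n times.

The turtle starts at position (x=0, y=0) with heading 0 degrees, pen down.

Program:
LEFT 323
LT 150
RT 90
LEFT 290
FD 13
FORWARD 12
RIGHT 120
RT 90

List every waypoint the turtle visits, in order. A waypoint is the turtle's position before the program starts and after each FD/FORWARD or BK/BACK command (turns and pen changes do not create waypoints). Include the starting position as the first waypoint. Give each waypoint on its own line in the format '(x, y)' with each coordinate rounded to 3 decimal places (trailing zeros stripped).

Executing turtle program step by step:
Start: pos=(0,0), heading=0, pen down
LT 323: heading 0 -> 323
LT 150: heading 323 -> 113
RT 90: heading 113 -> 23
LT 290: heading 23 -> 313
FD 13: (0,0) -> (8.866,-9.508) [heading=313, draw]
FD 12: (8.866,-9.508) -> (17.05,-18.284) [heading=313, draw]
RT 120: heading 313 -> 193
RT 90: heading 193 -> 103
Final: pos=(17.05,-18.284), heading=103, 2 segment(s) drawn
Waypoints (3 total):
(0, 0)
(8.866, -9.508)
(17.05, -18.284)

Answer: (0, 0)
(8.866, -9.508)
(17.05, -18.284)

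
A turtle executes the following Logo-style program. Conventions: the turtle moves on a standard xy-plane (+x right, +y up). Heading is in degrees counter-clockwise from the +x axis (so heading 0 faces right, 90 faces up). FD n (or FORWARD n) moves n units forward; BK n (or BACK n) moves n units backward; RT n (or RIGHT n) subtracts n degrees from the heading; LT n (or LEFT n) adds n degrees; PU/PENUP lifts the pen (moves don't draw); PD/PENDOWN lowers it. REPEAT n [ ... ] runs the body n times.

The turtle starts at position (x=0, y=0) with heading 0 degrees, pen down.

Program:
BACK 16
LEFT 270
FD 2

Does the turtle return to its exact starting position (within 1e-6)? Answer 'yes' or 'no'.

Executing turtle program step by step:
Start: pos=(0,0), heading=0, pen down
BK 16: (0,0) -> (-16,0) [heading=0, draw]
LT 270: heading 0 -> 270
FD 2: (-16,0) -> (-16,-2) [heading=270, draw]
Final: pos=(-16,-2), heading=270, 2 segment(s) drawn

Start position: (0, 0)
Final position: (-16, -2)
Distance = 16.125; >= 1e-6 -> NOT closed

Answer: no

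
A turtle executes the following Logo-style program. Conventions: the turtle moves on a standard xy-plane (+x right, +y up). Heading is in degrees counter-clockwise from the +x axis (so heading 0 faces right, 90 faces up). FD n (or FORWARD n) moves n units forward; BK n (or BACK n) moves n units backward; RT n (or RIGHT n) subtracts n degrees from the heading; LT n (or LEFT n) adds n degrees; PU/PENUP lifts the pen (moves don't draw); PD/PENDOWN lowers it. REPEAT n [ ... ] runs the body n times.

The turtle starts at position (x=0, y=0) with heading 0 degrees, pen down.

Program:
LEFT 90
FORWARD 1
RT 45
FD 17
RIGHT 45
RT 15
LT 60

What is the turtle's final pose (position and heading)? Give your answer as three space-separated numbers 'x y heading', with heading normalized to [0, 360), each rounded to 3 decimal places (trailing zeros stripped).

Executing turtle program step by step:
Start: pos=(0,0), heading=0, pen down
LT 90: heading 0 -> 90
FD 1: (0,0) -> (0,1) [heading=90, draw]
RT 45: heading 90 -> 45
FD 17: (0,1) -> (12.021,13.021) [heading=45, draw]
RT 45: heading 45 -> 0
RT 15: heading 0 -> 345
LT 60: heading 345 -> 45
Final: pos=(12.021,13.021), heading=45, 2 segment(s) drawn

Answer: 12.021 13.021 45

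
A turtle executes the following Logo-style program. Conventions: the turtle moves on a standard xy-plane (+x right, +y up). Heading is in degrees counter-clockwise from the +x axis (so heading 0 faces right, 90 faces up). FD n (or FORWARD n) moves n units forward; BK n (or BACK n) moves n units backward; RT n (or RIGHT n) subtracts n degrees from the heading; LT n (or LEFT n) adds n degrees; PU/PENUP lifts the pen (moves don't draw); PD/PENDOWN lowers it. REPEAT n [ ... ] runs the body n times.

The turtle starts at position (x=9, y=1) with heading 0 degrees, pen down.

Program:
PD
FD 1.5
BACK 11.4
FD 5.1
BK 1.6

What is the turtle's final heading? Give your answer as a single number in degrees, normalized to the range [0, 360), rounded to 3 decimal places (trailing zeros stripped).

Executing turtle program step by step:
Start: pos=(9,1), heading=0, pen down
PD: pen down
FD 1.5: (9,1) -> (10.5,1) [heading=0, draw]
BK 11.4: (10.5,1) -> (-0.9,1) [heading=0, draw]
FD 5.1: (-0.9,1) -> (4.2,1) [heading=0, draw]
BK 1.6: (4.2,1) -> (2.6,1) [heading=0, draw]
Final: pos=(2.6,1), heading=0, 4 segment(s) drawn

Answer: 0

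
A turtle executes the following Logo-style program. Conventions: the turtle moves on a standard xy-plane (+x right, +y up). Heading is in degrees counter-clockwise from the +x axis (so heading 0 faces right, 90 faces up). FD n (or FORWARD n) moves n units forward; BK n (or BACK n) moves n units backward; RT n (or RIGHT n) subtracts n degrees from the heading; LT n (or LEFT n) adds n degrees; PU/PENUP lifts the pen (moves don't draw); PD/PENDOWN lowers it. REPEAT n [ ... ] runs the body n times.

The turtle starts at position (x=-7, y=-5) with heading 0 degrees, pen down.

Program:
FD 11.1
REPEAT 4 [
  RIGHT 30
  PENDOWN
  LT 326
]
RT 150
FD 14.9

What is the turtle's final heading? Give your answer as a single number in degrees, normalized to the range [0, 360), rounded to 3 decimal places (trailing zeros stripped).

Answer: 314

Derivation:
Executing turtle program step by step:
Start: pos=(-7,-5), heading=0, pen down
FD 11.1: (-7,-5) -> (4.1,-5) [heading=0, draw]
REPEAT 4 [
  -- iteration 1/4 --
  RT 30: heading 0 -> 330
  PD: pen down
  LT 326: heading 330 -> 296
  -- iteration 2/4 --
  RT 30: heading 296 -> 266
  PD: pen down
  LT 326: heading 266 -> 232
  -- iteration 3/4 --
  RT 30: heading 232 -> 202
  PD: pen down
  LT 326: heading 202 -> 168
  -- iteration 4/4 --
  RT 30: heading 168 -> 138
  PD: pen down
  LT 326: heading 138 -> 104
]
RT 150: heading 104 -> 314
FD 14.9: (4.1,-5) -> (14.45,-15.718) [heading=314, draw]
Final: pos=(14.45,-15.718), heading=314, 2 segment(s) drawn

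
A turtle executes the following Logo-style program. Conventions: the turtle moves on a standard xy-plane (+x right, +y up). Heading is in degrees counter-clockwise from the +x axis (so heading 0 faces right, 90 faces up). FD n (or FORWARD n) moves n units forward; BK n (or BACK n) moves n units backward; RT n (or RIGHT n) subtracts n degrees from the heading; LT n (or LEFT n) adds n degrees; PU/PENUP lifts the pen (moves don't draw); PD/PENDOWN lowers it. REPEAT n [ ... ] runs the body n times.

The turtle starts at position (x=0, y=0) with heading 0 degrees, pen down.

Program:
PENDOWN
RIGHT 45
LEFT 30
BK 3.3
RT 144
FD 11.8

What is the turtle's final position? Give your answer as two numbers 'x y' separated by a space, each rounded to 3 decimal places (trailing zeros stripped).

Executing turtle program step by step:
Start: pos=(0,0), heading=0, pen down
PD: pen down
RT 45: heading 0 -> 315
LT 30: heading 315 -> 345
BK 3.3: (0,0) -> (-3.188,0.854) [heading=345, draw]
RT 144: heading 345 -> 201
FD 11.8: (-3.188,0.854) -> (-14.204,-3.375) [heading=201, draw]
Final: pos=(-14.204,-3.375), heading=201, 2 segment(s) drawn

Answer: -14.204 -3.375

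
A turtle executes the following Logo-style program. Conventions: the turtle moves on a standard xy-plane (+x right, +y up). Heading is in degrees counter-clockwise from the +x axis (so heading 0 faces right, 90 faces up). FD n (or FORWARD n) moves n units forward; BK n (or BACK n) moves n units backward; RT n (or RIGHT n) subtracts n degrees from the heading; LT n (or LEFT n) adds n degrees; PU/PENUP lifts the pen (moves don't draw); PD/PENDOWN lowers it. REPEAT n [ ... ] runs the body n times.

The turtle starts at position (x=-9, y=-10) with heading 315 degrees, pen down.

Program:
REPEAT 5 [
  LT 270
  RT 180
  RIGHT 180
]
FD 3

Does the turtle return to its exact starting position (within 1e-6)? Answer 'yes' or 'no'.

Answer: no

Derivation:
Executing turtle program step by step:
Start: pos=(-9,-10), heading=315, pen down
REPEAT 5 [
  -- iteration 1/5 --
  LT 270: heading 315 -> 225
  RT 180: heading 225 -> 45
  RT 180: heading 45 -> 225
  -- iteration 2/5 --
  LT 270: heading 225 -> 135
  RT 180: heading 135 -> 315
  RT 180: heading 315 -> 135
  -- iteration 3/5 --
  LT 270: heading 135 -> 45
  RT 180: heading 45 -> 225
  RT 180: heading 225 -> 45
  -- iteration 4/5 --
  LT 270: heading 45 -> 315
  RT 180: heading 315 -> 135
  RT 180: heading 135 -> 315
  -- iteration 5/5 --
  LT 270: heading 315 -> 225
  RT 180: heading 225 -> 45
  RT 180: heading 45 -> 225
]
FD 3: (-9,-10) -> (-11.121,-12.121) [heading=225, draw]
Final: pos=(-11.121,-12.121), heading=225, 1 segment(s) drawn

Start position: (-9, -10)
Final position: (-11.121, -12.121)
Distance = 3; >= 1e-6 -> NOT closed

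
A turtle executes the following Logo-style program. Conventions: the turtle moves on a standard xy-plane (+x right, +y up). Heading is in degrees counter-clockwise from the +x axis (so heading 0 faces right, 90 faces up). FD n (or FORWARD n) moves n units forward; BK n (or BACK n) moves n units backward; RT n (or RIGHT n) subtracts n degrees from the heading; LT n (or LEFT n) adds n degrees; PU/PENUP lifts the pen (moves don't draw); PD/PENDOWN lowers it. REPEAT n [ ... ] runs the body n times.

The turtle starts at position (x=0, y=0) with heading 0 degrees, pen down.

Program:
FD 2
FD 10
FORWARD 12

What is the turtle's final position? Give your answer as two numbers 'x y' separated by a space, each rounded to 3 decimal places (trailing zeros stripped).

Executing turtle program step by step:
Start: pos=(0,0), heading=0, pen down
FD 2: (0,0) -> (2,0) [heading=0, draw]
FD 10: (2,0) -> (12,0) [heading=0, draw]
FD 12: (12,0) -> (24,0) [heading=0, draw]
Final: pos=(24,0), heading=0, 3 segment(s) drawn

Answer: 24 0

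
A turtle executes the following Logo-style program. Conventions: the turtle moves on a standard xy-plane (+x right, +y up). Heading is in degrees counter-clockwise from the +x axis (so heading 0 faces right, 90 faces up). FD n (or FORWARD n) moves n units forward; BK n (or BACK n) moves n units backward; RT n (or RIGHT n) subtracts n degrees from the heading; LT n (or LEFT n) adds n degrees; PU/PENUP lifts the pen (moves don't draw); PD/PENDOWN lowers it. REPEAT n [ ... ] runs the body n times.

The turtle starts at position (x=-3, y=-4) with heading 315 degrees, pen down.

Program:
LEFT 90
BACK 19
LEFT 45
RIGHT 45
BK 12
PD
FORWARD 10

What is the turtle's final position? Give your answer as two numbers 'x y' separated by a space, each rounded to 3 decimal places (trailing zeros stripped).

Answer: -17.849 -18.849

Derivation:
Executing turtle program step by step:
Start: pos=(-3,-4), heading=315, pen down
LT 90: heading 315 -> 45
BK 19: (-3,-4) -> (-16.435,-17.435) [heading=45, draw]
LT 45: heading 45 -> 90
RT 45: heading 90 -> 45
BK 12: (-16.435,-17.435) -> (-24.92,-25.92) [heading=45, draw]
PD: pen down
FD 10: (-24.92,-25.92) -> (-17.849,-18.849) [heading=45, draw]
Final: pos=(-17.849,-18.849), heading=45, 3 segment(s) drawn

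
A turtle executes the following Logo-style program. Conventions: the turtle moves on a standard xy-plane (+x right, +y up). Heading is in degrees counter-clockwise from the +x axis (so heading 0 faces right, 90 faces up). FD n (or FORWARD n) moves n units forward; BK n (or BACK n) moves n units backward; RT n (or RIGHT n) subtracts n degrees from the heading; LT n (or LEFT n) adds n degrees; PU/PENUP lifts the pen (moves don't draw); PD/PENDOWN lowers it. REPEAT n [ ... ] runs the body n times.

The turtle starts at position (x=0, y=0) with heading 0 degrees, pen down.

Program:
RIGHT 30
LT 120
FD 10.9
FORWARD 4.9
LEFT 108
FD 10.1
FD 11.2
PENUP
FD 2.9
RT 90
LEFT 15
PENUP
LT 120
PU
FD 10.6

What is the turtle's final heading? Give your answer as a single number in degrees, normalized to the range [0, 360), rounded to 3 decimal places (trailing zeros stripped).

Answer: 243

Derivation:
Executing turtle program step by step:
Start: pos=(0,0), heading=0, pen down
RT 30: heading 0 -> 330
LT 120: heading 330 -> 90
FD 10.9: (0,0) -> (0,10.9) [heading=90, draw]
FD 4.9: (0,10.9) -> (0,15.8) [heading=90, draw]
LT 108: heading 90 -> 198
FD 10.1: (0,15.8) -> (-9.606,12.679) [heading=198, draw]
FD 11.2: (-9.606,12.679) -> (-20.258,9.218) [heading=198, draw]
PU: pen up
FD 2.9: (-20.258,9.218) -> (-23.016,8.322) [heading=198, move]
RT 90: heading 198 -> 108
LT 15: heading 108 -> 123
PU: pen up
LT 120: heading 123 -> 243
PU: pen up
FD 10.6: (-23.016,8.322) -> (-27.828,-1.123) [heading=243, move]
Final: pos=(-27.828,-1.123), heading=243, 4 segment(s) drawn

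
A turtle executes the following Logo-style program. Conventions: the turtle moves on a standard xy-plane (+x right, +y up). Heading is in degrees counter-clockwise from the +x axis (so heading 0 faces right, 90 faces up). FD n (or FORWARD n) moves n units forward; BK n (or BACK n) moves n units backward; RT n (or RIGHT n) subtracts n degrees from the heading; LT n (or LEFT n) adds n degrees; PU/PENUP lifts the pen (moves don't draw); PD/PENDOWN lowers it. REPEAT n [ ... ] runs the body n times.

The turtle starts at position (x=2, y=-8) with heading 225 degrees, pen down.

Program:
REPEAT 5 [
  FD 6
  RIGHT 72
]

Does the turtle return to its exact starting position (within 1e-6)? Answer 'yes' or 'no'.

Answer: yes

Derivation:
Executing turtle program step by step:
Start: pos=(2,-8), heading=225, pen down
REPEAT 5 [
  -- iteration 1/5 --
  FD 6: (2,-8) -> (-2.243,-12.243) [heading=225, draw]
  RT 72: heading 225 -> 153
  -- iteration 2/5 --
  FD 6: (-2.243,-12.243) -> (-7.589,-9.519) [heading=153, draw]
  RT 72: heading 153 -> 81
  -- iteration 3/5 --
  FD 6: (-7.589,-9.519) -> (-6.65,-3.593) [heading=81, draw]
  RT 72: heading 81 -> 9
  -- iteration 4/5 --
  FD 6: (-6.65,-3.593) -> (-0.724,-2.654) [heading=9, draw]
  RT 72: heading 9 -> 297
  -- iteration 5/5 --
  FD 6: (-0.724,-2.654) -> (2,-8) [heading=297, draw]
  RT 72: heading 297 -> 225
]
Final: pos=(2,-8), heading=225, 5 segment(s) drawn

Start position: (2, -8)
Final position: (2, -8)
Distance = 0; < 1e-6 -> CLOSED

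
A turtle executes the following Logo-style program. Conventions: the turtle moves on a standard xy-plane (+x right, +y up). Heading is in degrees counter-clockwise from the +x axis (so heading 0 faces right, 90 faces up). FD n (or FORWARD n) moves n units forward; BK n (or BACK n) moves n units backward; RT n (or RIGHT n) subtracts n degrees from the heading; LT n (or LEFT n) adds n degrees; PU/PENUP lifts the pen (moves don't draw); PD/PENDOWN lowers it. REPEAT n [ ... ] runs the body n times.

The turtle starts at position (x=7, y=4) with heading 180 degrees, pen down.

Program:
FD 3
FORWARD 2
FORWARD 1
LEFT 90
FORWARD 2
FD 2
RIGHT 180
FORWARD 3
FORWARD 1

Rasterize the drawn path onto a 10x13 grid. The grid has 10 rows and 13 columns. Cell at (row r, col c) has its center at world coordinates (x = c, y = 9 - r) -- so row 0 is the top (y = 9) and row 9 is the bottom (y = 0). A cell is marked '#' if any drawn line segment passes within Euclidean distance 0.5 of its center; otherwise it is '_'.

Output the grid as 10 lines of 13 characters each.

Answer: _____________
_____________
_____________
_____________
_____________
_#######_____
_#___________
_#___________
_#___________
_#___________

Derivation:
Segment 0: (7,4) -> (4,4)
Segment 1: (4,4) -> (2,4)
Segment 2: (2,4) -> (1,4)
Segment 3: (1,4) -> (1,2)
Segment 4: (1,2) -> (1,0)
Segment 5: (1,0) -> (1,3)
Segment 6: (1,3) -> (1,4)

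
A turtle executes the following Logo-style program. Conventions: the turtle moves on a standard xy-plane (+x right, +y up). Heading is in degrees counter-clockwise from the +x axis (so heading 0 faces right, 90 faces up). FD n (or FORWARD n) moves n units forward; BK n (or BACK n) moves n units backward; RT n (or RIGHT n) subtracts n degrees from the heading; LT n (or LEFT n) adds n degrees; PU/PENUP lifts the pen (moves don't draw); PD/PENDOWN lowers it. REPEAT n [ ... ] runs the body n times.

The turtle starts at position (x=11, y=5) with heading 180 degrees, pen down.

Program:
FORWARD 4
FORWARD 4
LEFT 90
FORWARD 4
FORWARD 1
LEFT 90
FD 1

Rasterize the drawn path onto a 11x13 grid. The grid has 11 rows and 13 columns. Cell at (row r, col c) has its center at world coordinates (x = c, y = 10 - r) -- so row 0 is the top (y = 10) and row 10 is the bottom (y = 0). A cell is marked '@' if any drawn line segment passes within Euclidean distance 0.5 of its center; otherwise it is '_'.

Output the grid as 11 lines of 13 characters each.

Segment 0: (11,5) -> (7,5)
Segment 1: (7,5) -> (3,5)
Segment 2: (3,5) -> (3,1)
Segment 3: (3,1) -> (3,0)
Segment 4: (3,0) -> (4,0)

Answer: _____________
_____________
_____________
_____________
_____________
___@@@@@@@@@_
___@_________
___@_________
___@_________
___@_________
___@@________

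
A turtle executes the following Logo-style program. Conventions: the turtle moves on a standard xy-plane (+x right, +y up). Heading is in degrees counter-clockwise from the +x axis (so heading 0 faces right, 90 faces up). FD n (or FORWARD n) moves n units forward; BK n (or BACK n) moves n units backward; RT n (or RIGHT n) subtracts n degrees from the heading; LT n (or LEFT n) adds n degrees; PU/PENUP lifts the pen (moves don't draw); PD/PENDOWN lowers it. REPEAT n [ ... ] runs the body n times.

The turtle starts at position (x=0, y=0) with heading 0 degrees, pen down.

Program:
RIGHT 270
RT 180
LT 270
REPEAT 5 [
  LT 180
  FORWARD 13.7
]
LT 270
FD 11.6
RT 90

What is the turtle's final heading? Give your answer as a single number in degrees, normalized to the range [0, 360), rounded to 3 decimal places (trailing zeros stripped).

Answer: 180

Derivation:
Executing turtle program step by step:
Start: pos=(0,0), heading=0, pen down
RT 270: heading 0 -> 90
RT 180: heading 90 -> 270
LT 270: heading 270 -> 180
REPEAT 5 [
  -- iteration 1/5 --
  LT 180: heading 180 -> 0
  FD 13.7: (0,0) -> (13.7,0) [heading=0, draw]
  -- iteration 2/5 --
  LT 180: heading 0 -> 180
  FD 13.7: (13.7,0) -> (0,0) [heading=180, draw]
  -- iteration 3/5 --
  LT 180: heading 180 -> 0
  FD 13.7: (0,0) -> (13.7,0) [heading=0, draw]
  -- iteration 4/5 --
  LT 180: heading 0 -> 180
  FD 13.7: (13.7,0) -> (0,0) [heading=180, draw]
  -- iteration 5/5 --
  LT 180: heading 180 -> 0
  FD 13.7: (0,0) -> (13.7,0) [heading=0, draw]
]
LT 270: heading 0 -> 270
FD 11.6: (13.7,0) -> (13.7,-11.6) [heading=270, draw]
RT 90: heading 270 -> 180
Final: pos=(13.7,-11.6), heading=180, 6 segment(s) drawn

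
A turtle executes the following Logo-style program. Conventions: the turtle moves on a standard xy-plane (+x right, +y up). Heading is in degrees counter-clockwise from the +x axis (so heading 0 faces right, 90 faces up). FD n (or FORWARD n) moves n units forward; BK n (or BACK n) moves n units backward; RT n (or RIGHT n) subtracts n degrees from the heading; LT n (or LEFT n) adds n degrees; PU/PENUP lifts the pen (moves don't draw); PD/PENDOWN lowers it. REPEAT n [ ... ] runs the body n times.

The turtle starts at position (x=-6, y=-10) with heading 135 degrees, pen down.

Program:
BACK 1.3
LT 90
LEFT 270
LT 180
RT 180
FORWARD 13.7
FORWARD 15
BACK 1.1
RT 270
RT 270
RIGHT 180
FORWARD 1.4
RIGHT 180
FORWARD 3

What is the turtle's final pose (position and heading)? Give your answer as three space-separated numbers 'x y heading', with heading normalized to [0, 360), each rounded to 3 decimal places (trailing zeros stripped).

Executing turtle program step by step:
Start: pos=(-6,-10), heading=135, pen down
BK 1.3: (-6,-10) -> (-5.081,-10.919) [heading=135, draw]
LT 90: heading 135 -> 225
LT 270: heading 225 -> 135
LT 180: heading 135 -> 315
RT 180: heading 315 -> 135
FD 13.7: (-5.081,-10.919) -> (-14.768,-1.232) [heading=135, draw]
FD 15: (-14.768,-1.232) -> (-25.375,9.375) [heading=135, draw]
BK 1.1: (-25.375,9.375) -> (-24.597,8.597) [heading=135, draw]
RT 270: heading 135 -> 225
RT 270: heading 225 -> 315
RT 180: heading 315 -> 135
FD 1.4: (-24.597,8.597) -> (-25.587,9.587) [heading=135, draw]
RT 180: heading 135 -> 315
FD 3: (-25.587,9.587) -> (-23.466,7.466) [heading=315, draw]
Final: pos=(-23.466,7.466), heading=315, 6 segment(s) drawn

Answer: -23.466 7.466 315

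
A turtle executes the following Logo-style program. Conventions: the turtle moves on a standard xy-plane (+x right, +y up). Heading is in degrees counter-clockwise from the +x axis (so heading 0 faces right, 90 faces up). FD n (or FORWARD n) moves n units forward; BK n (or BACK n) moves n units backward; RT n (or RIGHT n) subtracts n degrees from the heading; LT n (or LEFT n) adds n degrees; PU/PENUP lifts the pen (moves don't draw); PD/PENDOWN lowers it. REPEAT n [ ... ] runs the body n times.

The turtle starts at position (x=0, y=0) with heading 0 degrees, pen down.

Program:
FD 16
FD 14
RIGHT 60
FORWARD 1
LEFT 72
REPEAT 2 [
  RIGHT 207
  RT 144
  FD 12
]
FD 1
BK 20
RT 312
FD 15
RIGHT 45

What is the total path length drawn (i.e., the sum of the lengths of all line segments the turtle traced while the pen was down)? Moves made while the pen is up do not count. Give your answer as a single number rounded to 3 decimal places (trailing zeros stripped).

Executing turtle program step by step:
Start: pos=(0,0), heading=0, pen down
FD 16: (0,0) -> (16,0) [heading=0, draw]
FD 14: (16,0) -> (30,0) [heading=0, draw]
RT 60: heading 0 -> 300
FD 1: (30,0) -> (30.5,-0.866) [heading=300, draw]
LT 72: heading 300 -> 12
REPEAT 2 [
  -- iteration 1/2 --
  RT 207: heading 12 -> 165
  RT 144: heading 165 -> 21
  FD 12: (30.5,-0.866) -> (41.703,3.434) [heading=21, draw]
  -- iteration 2/2 --
  RT 207: heading 21 -> 174
  RT 144: heading 174 -> 30
  FD 12: (41.703,3.434) -> (52.095,9.434) [heading=30, draw]
]
FD 1: (52.095,9.434) -> (52.961,9.934) [heading=30, draw]
BK 20: (52.961,9.934) -> (35.641,-0.066) [heading=30, draw]
RT 312: heading 30 -> 78
FD 15: (35.641,-0.066) -> (38.759,14.607) [heading=78, draw]
RT 45: heading 78 -> 33
Final: pos=(38.759,14.607), heading=33, 8 segment(s) drawn

Segment lengths:
  seg 1: (0,0) -> (16,0), length = 16
  seg 2: (16,0) -> (30,0), length = 14
  seg 3: (30,0) -> (30.5,-0.866), length = 1
  seg 4: (30.5,-0.866) -> (41.703,3.434), length = 12
  seg 5: (41.703,3.434) -> (52.095,9.434), length = 12
  seg 6: (52.095,9.434) -> (52.961,9.934), length = 1
  seg 7: (52.961,9.934) -> (35.641,-0.066), length = 20
  seg 8: (35.641,-0.066) -> (38.759,14.607), length = 15
Total = 91

Answer: 91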